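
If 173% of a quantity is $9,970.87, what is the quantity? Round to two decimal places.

$5,763.51

$9,970.87 ÷ 1.73 ≈ $5,763.51.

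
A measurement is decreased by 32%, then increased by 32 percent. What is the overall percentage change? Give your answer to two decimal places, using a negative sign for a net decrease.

The combined multiplier is 0.68 × 1.32 = 0.8976.
That corresponds to a decrease of 10.24%.

-10.24%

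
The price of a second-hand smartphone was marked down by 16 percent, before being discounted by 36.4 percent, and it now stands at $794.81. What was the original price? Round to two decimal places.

The overall multiplier applied was 0.84 × 0.636 = 0.53424.
So the original price was $794.81 ÷ 0.53424 ≈ $1487.74.

$1487.74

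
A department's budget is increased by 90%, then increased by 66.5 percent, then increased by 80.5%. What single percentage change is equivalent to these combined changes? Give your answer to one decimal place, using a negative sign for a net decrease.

A 90% increase multiplies by 1.9.
Then a 66.5% increase: 1.9 × 1.665 = 3.1635.
Then an 80.5% increase: 3.1635 × 1.805 = 5.7101175.
Overall factor 5.7101175, i.e. 471.0%.

471.0%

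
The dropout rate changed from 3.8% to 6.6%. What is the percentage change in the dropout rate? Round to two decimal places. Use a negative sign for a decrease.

The change is 6.6 − 3.8 = 2.8 percentage points.
Relative to the original 3.8%, that is 2.8 ÷ 3.8 ≈ 73.68%.

73.68%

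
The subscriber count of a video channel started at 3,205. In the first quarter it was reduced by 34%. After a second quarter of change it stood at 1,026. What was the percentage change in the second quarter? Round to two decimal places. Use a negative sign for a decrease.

After the first quarter: 3,205 × 0.66 = 2115.3.
Second-quarter multiplier: 1,026 ÷ 2115.3 ≈ 0.485038.
That is a change of -51.50%.

-51.50%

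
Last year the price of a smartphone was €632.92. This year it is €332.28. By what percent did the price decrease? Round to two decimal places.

Change: €332.28 − €632.92 = -€300.64.
Relative to the original: -€300.64 ÷ €632.92 ≈ -47.50%.
So the price decreased by 47.50%.

47.50%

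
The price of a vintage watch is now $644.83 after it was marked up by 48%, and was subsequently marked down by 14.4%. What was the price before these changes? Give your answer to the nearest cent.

The overall multiplier applied was 1.48 × 0.856 = 1.26688.
So the original price was $644.83 ÷ 1.26688 ≈ $508.99.

$508.99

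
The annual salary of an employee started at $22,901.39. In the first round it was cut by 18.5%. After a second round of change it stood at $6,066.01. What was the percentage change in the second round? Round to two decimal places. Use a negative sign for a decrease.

After the first round: $22,901.39 × 0.815 = $18664.63285.
Second-round multiplier: $6,066.01 ÷ $18664.63285 ≈ 0.325.
That is a change of -67.50%.

-67.50%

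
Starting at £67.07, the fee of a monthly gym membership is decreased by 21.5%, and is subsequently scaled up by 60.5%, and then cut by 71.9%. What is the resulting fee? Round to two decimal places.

£23.75

Each change multiplies by a factor: 0.785 × 1.605 × 0.281 = 0.354038925.
£67.07 × 0.354038925 = £23.74539069975 ≈ £23.75.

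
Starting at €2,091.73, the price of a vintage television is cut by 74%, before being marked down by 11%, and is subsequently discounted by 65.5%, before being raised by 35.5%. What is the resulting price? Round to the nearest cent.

74% decrease: €2,091.73 × 0.26 = €543.8498.
Apply the 11% decrease: €543.8498 × 0.89 = €484.026322.
Apply the 65.5% decrease: €484.026322 × 0.345 = €166.98908109.
After the 35.5% increase: €166.98908109 × 1.355 = €226.27020487695 ≈ €226.27.

€226.27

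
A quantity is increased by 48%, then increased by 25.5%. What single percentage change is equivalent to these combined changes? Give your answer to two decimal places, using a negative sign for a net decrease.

A 48% increase multiplies by 1.48.
Then a 25.5% increase: 1.48 × 1.255 = 1.8574.
Overall factor 1.8574, i.e. 85.74%.

85.74%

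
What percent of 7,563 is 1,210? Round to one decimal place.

16.0%

1,210 ÷ 7,563 ≈ 16.0%.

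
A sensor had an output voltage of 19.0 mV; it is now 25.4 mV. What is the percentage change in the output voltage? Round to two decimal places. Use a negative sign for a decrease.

33.68%

Change: 25.4 − 19.0 = 6.4.
Relative to the original: 6.4 ÷ 19.0 ≈ 33.68%.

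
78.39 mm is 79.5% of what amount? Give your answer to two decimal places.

98.60 mm

78.39 mm ÷ 0.795 ≈ 98.60 mm.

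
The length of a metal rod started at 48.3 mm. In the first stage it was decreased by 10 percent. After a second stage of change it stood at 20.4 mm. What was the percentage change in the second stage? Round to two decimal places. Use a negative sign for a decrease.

After the first stage: 48.3 × 0.9 = 43.47.
Second-stage multiplier: 20.4 ÷ 43.47 ≈ 0.469289.
That is a change of -53.07%.

-53.07%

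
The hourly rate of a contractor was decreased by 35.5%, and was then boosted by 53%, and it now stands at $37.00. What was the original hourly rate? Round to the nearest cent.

Undoing the 53% increase: $37.00 ÷ 1.53 ≈ $24.183007.
Undoing the 35.5% decrease: $24.183007 ÷ 0.645 ≈ $37.49.

$37.49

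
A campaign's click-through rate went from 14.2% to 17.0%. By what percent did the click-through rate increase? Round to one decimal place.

The change is 17.0 − 14.2 = 2.8 percentage points.
Relative to the original 14.2%, that is 2.8 ÷ 14.2 ≈ 19.7%.
So the click-through rate rose by 19.7%.

19.7%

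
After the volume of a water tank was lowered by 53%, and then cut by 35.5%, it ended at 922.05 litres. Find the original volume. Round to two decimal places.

The overall multiplier applied was 0.47 × 0.645 = 0.30315.
So the original volume was 922.05 ÷ 0.30315 ≈ 3,041.56 litres.

3,041.56 litres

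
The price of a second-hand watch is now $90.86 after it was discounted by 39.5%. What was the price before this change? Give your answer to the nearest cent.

$150.18

The overall multiplier applied was 0.605.
So the original price was $90.86 ÷ 0.605 ≈ $150.18.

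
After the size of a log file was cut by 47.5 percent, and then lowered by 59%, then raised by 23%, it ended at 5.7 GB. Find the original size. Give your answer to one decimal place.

The overall multiplier applied was 0.525 × 0.41 × 1.23 = 0.2647575.
So the original size was 5.7 ÷ 0.2647575 ≈ 21.5 GB.

21.5 GB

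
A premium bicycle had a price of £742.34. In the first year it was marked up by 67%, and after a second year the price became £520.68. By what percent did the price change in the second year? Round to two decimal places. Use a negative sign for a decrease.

-58.00%

After the first year: £742.34 × 1.67 = £1239.7078.
Second-year multiplier: £520.68 ÷ £1239.7078 ≈ 0.420002.
That is a change of -58.00%.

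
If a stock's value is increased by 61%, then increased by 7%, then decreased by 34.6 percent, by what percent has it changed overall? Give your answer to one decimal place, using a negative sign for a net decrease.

12.7%

The combined multiplier is 1.61 × 1.07 × 0.654 = 1.1266458.
That corresponds to an increase of 12.7%.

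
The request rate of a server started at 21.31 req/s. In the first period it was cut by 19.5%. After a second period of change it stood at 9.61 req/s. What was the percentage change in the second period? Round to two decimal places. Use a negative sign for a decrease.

-43.98%

After the first period: 21.31 × 0.805 = 17.15455.
Second-period multiplier: 9.61 ÷ 17.15455 ≈ 0.560201.
That is a change of -43.98%.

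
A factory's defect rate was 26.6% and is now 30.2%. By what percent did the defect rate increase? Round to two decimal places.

13.53%

The change is 30.2 − 26.6 = 3.6 percentage points.
Relative to the original 26.6%, that is 3.6 ÷ 26.6 ≈ 13.53%.
So the defect rate rose by 13.53%.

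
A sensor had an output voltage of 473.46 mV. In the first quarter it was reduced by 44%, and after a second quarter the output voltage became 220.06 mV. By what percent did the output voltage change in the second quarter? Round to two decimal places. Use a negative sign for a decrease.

After the first quarter: 473.46 × 0.56 = 265.1376.
Second-quarter multiplier: 220.06 ÷ 265.1376 ≈ 0.829984.
That is a change of -17.00%.

-17.00%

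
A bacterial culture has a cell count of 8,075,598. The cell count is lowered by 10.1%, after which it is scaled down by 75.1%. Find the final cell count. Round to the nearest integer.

10.1% decrease: 8,075,598 × 0.899 = 7259962.602.
Apply the 75.1% decrease: 7259962.602 × 0.249 = 1807730.687898 ≈ 1,807,731.

1,807,731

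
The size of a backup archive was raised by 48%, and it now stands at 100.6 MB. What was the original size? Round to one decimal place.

The overall multiplier applied was 1.48.
So the original size was 100.6 ÷ 1.48 ≈ 68.0 MB.

68.0 MB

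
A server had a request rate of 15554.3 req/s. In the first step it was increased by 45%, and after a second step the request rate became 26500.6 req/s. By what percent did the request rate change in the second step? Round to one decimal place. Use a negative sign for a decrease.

17.5%

After the first step: 15554.3 × 1.45 = 22553.735.
Second-step multiplier: 26500.6 ÷ 22553.735 ≈ 1.175.
That is a change of 17.5%.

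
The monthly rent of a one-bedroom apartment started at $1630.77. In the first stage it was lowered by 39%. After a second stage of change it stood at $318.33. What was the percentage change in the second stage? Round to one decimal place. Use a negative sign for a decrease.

After the first stage: $1630.77 × 0.61 = $994.7697.
Second-stage multiplier: $318.33 ÷ $994.7697 ≈ 0.32.
That is a change of -68.0%.

-68.0%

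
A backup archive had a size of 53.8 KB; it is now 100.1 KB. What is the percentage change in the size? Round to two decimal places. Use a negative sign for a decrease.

Change: 100.1 − 53.8 = 46.3.
Relative to the original: 46.3 ÷ 53.8 ≈ 86.06%.

86.06%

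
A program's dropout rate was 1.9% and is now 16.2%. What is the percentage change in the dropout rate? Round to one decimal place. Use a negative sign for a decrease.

The change is 16.2 − 1.9 = 14.3 percentage points.
Relative to the original 1.9%, that is 14.3 ÷ 1.9 ≈ 752.6%.

752.6%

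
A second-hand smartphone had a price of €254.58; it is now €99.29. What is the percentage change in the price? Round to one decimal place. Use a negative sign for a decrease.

-61.0%

Change: €99.29 − €254.58 = -€155.29.
Relative to the original: -€155.29 ÷ €254.58 ≈ -61.0%.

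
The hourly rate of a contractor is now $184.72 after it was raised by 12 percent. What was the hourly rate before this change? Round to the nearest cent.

The overall multiplier applied was 1.12.
So the original hourly rate was $184.72 ÷ 1.12 ≈ $164.93.

$164.93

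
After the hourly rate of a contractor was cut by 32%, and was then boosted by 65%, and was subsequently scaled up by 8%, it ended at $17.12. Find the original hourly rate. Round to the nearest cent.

$14.13

Undoing the 8% increase: $17.12 ÷ 1.08 ≈ $15.851852.
Undoing the 65% increase: $15.851852 ÷ 1.65 ≈ $9.607183.
Undoing the 32% decrease: $9.607183 ÷ 0.68 ≈ $14.13.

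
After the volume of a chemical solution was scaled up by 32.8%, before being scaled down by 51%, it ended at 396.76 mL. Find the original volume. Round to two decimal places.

609.72 mL

Undoing the 51% decrease: 396.76 ÷ 0.49 ≈ 809.714286.
Undoing the 32.8% increase: 809.714286 ÷ 1.328 ≈ 609.72 mL.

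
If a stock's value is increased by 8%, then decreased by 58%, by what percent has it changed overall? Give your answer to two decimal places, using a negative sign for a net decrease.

The combined multiplier is 1.08 × 0.42 = 0.4536.
That corresponds to a decrease of 54.64%.

-54.64%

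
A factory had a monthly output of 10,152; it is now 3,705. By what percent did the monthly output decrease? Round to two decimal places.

Change: 3,705 − 10,152 = -6,447.
Relative to the original: -6,447 ÷ 10,152 ≈ -63.50%.
So the monthly output decreased by 63.50%.

63.50%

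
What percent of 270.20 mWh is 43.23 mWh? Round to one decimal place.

16.0%

43.23 mWh ÷ 270.20 mWh ≈ 16.0%.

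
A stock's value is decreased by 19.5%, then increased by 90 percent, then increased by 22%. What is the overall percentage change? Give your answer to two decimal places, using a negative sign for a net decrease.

The combined multiplier is 0.805 × 1.9 × 1.22 = 1.86599.
That corresponds to an increase of 86.60%.

86.60%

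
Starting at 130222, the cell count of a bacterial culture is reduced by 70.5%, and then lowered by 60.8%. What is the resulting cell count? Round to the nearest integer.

Each change multiplies by a factor: 0.295 × 0.392 = 0.11564.
130222 × 0.11564 = 15058.87208 ≈ 15059.

15059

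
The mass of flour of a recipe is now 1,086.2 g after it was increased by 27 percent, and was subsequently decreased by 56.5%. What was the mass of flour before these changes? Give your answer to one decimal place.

1,966.2 g

The overall multiplier applied was 1.27 × 0.435 = 0.55245.
So the original mass of flour was 1,086.2 ÷ 0.55245 ≈ 1,966.2 g.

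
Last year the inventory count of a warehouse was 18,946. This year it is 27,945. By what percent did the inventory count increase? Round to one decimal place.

47.5%

Change: 27,945 − 18,946 = 8,999.
Relative to the original: 8,999 ÷ 18,946 ≈ 47.5%.
So the inventory count increased by 47.5%.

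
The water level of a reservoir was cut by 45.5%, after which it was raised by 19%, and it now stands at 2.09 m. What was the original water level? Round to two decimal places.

The overall multiplier applied was 0.545 × 1.19 = 0.64855.
So the original water level was 2.09 ÷ 0.64855 ≈ 3.22 m.

3.22 m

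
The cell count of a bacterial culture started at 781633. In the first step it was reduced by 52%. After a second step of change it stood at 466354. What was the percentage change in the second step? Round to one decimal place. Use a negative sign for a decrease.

24.3%

After the first step: 781633 × 0.48 = 375183.84.
Second-step multiplier: 466354 ÷ 375183.84 ≈ 1.243.
That is a change of 24.3%.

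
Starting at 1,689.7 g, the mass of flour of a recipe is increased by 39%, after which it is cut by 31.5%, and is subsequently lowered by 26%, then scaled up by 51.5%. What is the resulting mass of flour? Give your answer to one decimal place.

1,803.7 g

After the 39% increase: 1,689.7 × 1.39 = 2348.683.
Apply the 31.5% decrease: 2348.683 × 0.685 = 1608.847855.
After the 26% decrease: 1608.847855 × 0.74 = 1190.5474127.
After the 51.5% increase: 1190.5474127 × 1.515 = 1803.6793302405 ≈ 1,803.7.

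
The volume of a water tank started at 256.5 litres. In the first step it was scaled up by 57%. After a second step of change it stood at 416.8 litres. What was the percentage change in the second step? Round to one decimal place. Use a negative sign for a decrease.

After the first step: 256.5 × 1.57 = 402.705.
Second-step multiplier: 416.8 ÷ 402.705 ≈ 1.035.
That is a change of 3.5%.

3.5%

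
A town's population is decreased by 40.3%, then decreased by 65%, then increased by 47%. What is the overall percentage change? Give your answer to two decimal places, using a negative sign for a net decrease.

-69.28%

The combined multiplier is 0.597 × 0.35 × 1.47 = 0.3071565.
That corresponds to a decrease of 69.28%.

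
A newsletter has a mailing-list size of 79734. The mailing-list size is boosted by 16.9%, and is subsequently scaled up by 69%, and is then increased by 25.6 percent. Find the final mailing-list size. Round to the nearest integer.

197849

Apply the 16.9% increase: 79734 × 1.169 = 93209.046.
After the 69% increase: 93209.046 × 1.69 = 157523.28774.
After the 25.6% increase: 157523.28774 × 1.256 = 197849.24940144 ≈ 197849.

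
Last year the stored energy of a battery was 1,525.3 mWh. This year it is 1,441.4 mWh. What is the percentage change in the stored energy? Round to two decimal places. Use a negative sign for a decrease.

-5.50%

Change: 1,441.4 − 1,525.3 = -83.9.
Relative to the original: -83.9 ÷ 1,525.3 ≈ -5.50%.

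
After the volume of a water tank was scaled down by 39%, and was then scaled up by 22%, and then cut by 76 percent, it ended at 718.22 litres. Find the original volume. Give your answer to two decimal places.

4,021.21 litres

The overall multiplier applied was 0.61 × 1.22 × 0.24 = 0.178608.
So the original volume was 718.22 ÷ 0.178608 ≈ 4,021.21 litres.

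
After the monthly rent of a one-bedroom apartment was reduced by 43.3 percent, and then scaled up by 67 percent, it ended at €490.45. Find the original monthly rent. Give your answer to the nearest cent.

€517.96

The overall multiplier applied was 0.567 × 1.67 = 0.94689.
So the original monthly rent was €490.45 ÷ 0.94689 ≈ €517.96.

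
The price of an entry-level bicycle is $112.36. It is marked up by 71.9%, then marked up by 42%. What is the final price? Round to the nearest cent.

$274.27

71.9% increase: $112.36 × 1.719 = $193.14684.
42% increase: $193.14684 × 1.42 = $274.2685128 ≈ $274.27.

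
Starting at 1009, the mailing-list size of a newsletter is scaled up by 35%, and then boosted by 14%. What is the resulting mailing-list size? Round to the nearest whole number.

Each change multiplies by a factor: 1.35 × 1.14 = 1.539.
1009 × 1.539 = 1552.851 ≈ 1553.

1553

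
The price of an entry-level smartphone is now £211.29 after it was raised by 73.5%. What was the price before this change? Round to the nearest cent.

£121.78

The overall multiplier applied was 1.735.
So the original price was £211.29 ÷ 1.735 ≈ £121.78.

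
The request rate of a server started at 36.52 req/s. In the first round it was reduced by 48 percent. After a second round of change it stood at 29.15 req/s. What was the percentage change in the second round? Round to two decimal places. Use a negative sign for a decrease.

53.50%

After the first round: 36.52 × 0.52 = 18.9904.
Second-round multiplier: 29.15 ÷ 18.9904 ≈ 1.534986.
That is a change of 53.50%.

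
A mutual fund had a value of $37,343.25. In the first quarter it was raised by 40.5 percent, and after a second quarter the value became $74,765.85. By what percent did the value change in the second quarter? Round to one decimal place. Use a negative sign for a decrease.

42.5%

After the first quarter: $37,343.25 × 1.405 = $52467.26625.
Second-quarter multiplier: $74,765.85 ÷ $52467.26625 ≈ 1.425.
That is a change of 42.5%.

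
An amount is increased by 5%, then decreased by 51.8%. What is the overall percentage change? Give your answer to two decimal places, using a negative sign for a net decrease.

A 5% increase multiplies by 1.05.
Then a 51.8% decrease: 1.05 × 0.482 = 0.5061.
Overall factor 0.5061, i.e. -49.39%.

-49.39%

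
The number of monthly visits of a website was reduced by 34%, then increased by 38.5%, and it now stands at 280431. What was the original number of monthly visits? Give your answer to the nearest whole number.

The overall multiplier applied was 0.66 × 1.385 = 0.9141.
So the original number of monthly visits was 280431 ÷ 0.9141 ≈ 306784.

306784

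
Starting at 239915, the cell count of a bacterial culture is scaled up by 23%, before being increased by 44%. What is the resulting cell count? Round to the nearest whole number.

Each change multiplies by a factor: 1.23 × 1.44 = 1.7712.
239915 × 1.7712 = 424937.448 ≈ 424937.

424937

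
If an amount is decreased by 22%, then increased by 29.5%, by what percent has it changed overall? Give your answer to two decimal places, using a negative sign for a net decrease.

A 22% decrease multiplies by 0.78.
Then a 29.5% increase: 0.78 × 1.295 = 1.0101.
Overall factor 1.0101, i.e. 1.01%.

1.01%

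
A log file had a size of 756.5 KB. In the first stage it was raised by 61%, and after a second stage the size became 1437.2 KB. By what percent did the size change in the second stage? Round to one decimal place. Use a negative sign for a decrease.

18.0%

After the first stage: 756.5 × 1.61 = 1217.965.
Second-stage multiplier: 1437.2 ÷ 1217.965 ≈ 1.18.
That is a change of 18.0%.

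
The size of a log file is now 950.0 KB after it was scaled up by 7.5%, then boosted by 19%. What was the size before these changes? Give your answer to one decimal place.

The overall multiplier applied was 1.075 × 1.19 = 1.27925.
So the original size was 950.0 ÷ 1.27925 ≈ 742.6 KB.

742.6 KB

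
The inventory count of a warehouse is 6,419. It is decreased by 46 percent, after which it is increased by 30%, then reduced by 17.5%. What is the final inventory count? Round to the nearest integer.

3,718

Apply the 46% decrease: 6,419 × 0.54 = 3466.26.
After the 30% increase: 3466.26 × 1.3 = 4506.138.
After the 17.5% decrease: 4506.138 × 0.825 = 3717.56385 ≈ 3,718.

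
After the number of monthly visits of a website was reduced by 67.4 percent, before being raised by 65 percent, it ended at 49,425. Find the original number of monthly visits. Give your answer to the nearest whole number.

91,885

The overall multiplier applied was 0.326 × 1.65 = 0.5379.
So the original number of monthly visits was 49,425 ÷ 0.5379 ≈ 91,885.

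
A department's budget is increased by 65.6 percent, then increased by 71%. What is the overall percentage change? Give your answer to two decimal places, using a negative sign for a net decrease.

A 65.6% increase multiplies by 1.656.
Then a 71% increase: 1.656 × 1.71 = 2.83176.
Overall factor 2.83176, i.e. 183.18%.

183.18%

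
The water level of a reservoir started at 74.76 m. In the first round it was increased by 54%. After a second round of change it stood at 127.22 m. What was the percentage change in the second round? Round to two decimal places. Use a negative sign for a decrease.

10.50%

After the first round: 74.76 × 1.54 = 115.1304.
Second-round multiplier: 127.22 ÷ 115.1304 ≈ 1.105008.
That is a change of 10.50%.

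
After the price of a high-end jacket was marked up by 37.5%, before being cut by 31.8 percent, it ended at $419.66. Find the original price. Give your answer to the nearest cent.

The overall multiplier applied was 1.375 × 0.682 = 0.93775.
So the original price was $419.66 ÷ 0.93775 ≈ $447.52.

$447.52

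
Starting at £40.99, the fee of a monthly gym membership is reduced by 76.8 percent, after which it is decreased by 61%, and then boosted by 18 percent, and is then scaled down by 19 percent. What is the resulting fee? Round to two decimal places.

£3.54

Each change multiplies by a factor: 0.232 × 0.39 × 1.18 × 0.81 = 0.086480784.
£40.99 × 0.086480784 = £3.54484733616 ≈ £3.54.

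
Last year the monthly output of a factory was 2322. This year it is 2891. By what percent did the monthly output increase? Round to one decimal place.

Change: 2891 − 2322 = 569.
Relative to the original: 569 ÷ 2322 ≈ 24.5%.
So the monthly output increased by 24.5%.

24.5%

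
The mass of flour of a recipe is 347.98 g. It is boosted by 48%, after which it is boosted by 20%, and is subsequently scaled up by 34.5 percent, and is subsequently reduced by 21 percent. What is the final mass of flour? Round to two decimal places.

Apply the 48% increase: 347.98 × 1.48 = 515.0104.
Apply the 20% increase: 515.0104 × 1.2 = 618.01248.
After the 34.5% increase: 618.01248 × 1.345 = 831.2267856.
After the 21% decrease: 831.2267856 × 0.79 = 656.669160624 ≈ 656.67.

656.67 g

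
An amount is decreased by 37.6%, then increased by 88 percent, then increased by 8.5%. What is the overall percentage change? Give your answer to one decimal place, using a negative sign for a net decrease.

A 37.6% decrease multiplies by 0.624.
Then an 88% increase: 0.624 × 1.88 = 1.17312.
Then an 8.5% increase: 1.17312 × 1.085 = 1.2728352.
Overall factor 1.2728352, i.e. 27.3%.

27.3%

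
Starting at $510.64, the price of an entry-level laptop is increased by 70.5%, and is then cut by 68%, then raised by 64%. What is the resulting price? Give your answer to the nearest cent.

Apply the 70.5% increase: $510.64 × 1.705 = $870.6412.
68% decrease: $870.6412 × 0.32 = $278.605184.
64% increase: $278.605184 × 1.64 = $456.91250176 ≈ $456.91.

$456.91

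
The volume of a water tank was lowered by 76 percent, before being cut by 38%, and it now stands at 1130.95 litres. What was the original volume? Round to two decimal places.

The overall multiplier applied was 0.24 × 0.62 = 0.1488.
So the original volume was 1130.95 ÷ 0.1488 ≈ 7600.47 litres.

7600.47 litres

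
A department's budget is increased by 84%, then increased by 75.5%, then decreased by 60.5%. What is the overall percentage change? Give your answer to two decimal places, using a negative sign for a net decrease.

An 84% increase multiplies by 1.84.
Then a 75.5% increase: 1.84 × 1.755 = 3.2292.
Then a 60.5% decrease: 3.2292 × 0.395 = 1.275534.
Overall factor 1.275534, i.e. 27.55%.

27.55%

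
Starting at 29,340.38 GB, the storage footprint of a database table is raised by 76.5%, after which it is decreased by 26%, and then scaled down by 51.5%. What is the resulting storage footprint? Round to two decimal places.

Each change multiplies by a factor: 1.765 × 0.74 × 0.485 = 0.6334585.
29,340.38 × 0.6334585 = 18585.91310423 ≈ 18,585.91.

18,585.91 GB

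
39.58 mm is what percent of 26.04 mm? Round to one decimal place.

152.0%

39.58 mm ÷ 26.04 mm ≈ 152.0%.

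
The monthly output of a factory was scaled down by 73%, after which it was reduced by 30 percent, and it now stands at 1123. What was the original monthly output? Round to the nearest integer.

5942

The overall multiplier applied was 0.27 × 0.7 = 0.189.
So the original monthly output was 1123 ÷ 0.189 ≈ 5942.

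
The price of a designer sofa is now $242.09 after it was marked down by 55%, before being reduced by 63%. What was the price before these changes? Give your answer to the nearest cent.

Undoing the 63% decrease: $242.09 ÷ 0.37 ≈ $654.297297.
Undoing the 55% decrease: $654.297297 ÷ 0.45 ≈ $1,453.99.

$1,453.99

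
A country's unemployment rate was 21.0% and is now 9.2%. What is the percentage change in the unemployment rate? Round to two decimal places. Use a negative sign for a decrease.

-56.19%

The change is 9.2 − 21.0 = -11.8 percentage points.
Relative to the original 21.0%, that is -11.8 ÷ 21.0 ≈ -56.19%.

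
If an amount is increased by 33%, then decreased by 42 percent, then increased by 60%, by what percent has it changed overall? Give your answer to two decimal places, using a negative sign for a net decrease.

The combined multiplier is 1.33 × 0.58 × 1.6 = 1.23424.
That corresponds to an increase of 23.42%.

23.42%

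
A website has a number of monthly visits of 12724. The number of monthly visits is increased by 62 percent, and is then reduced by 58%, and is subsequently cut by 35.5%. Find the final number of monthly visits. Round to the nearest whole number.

After the 62% increase: 12724 × 1.62 = 20612.88.
Apply the 58% decrease: 20612.88 × 0.42 = 8657.4096.
Apply the 35.5% decrease: 8657.4096 × 0.645 = 5584.029192 ≈ 5584.

5584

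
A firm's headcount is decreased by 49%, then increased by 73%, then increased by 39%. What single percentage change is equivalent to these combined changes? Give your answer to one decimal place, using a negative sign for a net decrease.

The combined multiplier is 0.51 × 1.73 × 1.39 = 1.226397.
That corresponds to an increase of 22.6%.

22.6%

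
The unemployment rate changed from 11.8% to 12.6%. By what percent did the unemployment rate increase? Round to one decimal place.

The change is 12.6 − 11.8 = 0.8 percentage points.
Relative to the original 11.8%, that is 0.8 ÷ 11.8 ≈ 6.8%.
So the unemployment rate rose by 6.8%.

6.8%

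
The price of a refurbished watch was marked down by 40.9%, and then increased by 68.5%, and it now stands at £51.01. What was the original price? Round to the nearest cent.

Undoing the 68.5% increase: £51.01 ÷ 1.685 ≈ £30.272997.
Undoing the 40.9% decrease: £30.272997 ÷ 0.591 ≈ £51.22.

£51.22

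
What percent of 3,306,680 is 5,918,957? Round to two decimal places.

179.00%

5,918,957 ÷ 3,306,680 ≈ 179.00%.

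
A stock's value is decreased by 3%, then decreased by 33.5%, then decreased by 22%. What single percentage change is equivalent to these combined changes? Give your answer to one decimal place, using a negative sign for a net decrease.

A 3% decrease multiplies by 0.97.
Then a 33.5% decrease: 0.97 × 0.665 = 0.64505.
Then a 22% decrease: 0.64505 × 0.78 = 0.503139.
Overall factor 0.503139, i.e. -49.7%.

-49.7%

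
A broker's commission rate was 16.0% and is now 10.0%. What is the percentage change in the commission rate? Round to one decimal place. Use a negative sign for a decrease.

-37.5%

The change is 10.0 − 16.0 = -6.0 percentage points.
Relative to the original 16.0%, that is -6.0 ÷ 16.0 = -37.5%.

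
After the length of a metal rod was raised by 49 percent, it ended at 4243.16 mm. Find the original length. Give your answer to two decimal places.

2847.76 mm

The overall multiplier applied was 1.49.
So the original length was 4243.16 ÷ 1.49 ≈ 2847.76 mm.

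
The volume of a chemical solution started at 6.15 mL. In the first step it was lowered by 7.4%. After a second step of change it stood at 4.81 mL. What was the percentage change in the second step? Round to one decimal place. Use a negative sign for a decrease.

-15.5%

After the first step: 6.15 × 0.926 = 5.6949.
Second-step multiplier: 4.81 ÷ 5.6949 ≈ 0.84462.
That is a change of -15.5%.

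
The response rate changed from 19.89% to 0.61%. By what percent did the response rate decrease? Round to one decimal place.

96.9%

The change is 0.61 − 19.89 = -19.28 percentage points.
Relative to the original 19.89%, that is -19.28 ÷ 19.89 ≈ -96.9%.
So the response rate fell by 96.9%.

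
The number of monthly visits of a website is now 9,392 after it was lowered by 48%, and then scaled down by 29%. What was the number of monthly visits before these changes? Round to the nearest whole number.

25,439

Undoing the 29% decrease: 9,392 ÷ 0.71 ≈ 13228.169014.
Undoing the 48% decrease: 13228.169014 ÷ 0.52 ≈ 25,439.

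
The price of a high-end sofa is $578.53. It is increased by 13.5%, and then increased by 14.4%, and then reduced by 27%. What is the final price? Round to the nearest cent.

$548.37

Apply the 13.5% increase: $578.53 × 1.135 = $656.63155.
14.4% increase: $656.63155 × 1.144 = $751.1864932.
Apply the 27% decrease: $751.1864932 × 0.73 = $548.366140036 ≈ $548.37.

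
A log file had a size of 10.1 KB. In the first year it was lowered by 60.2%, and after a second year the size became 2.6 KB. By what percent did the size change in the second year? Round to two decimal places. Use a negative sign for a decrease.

-35.32%

After the first year: 10.1 × 0.398 = 4.0198.
Second-year multiplier: 2.6 ÷ 4.0198 ≈ 0.646798.
That is a change of -35.32%.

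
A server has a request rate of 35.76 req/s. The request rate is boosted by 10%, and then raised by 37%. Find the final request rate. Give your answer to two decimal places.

Apply the 10% increase: 35.76 × 1.1 = 39.336.
37% increase: 39.336 × 1.37 = 53.89032 ≈ 53.89.

53.89 req/s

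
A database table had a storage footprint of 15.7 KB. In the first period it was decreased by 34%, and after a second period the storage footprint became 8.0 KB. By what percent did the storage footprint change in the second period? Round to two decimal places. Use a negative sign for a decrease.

After the first period: 15.7 × 0.66 = 10.362.
Second-period multiplier: 8.0 ÷ 10.362 ≈ 0.772052.
That is a change of -22.79%.

-22.79%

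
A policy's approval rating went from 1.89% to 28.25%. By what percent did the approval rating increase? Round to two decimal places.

The change is 28.25 − 1.89 = 26.36 percentage points.
Relative to the original 1.89%, that is 26.36 ÷ 1.89 ≈ 1394.71%.
So the approval rating rose by 1394.71%.

1394.71%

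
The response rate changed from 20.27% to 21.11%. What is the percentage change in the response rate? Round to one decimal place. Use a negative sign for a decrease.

The change is 21.11 − 20.27 = 0.84 percentage points.
Relative to the original 20.27%, that is 0.84 ÷ 20.27 ≈ 4.1%.

4.1%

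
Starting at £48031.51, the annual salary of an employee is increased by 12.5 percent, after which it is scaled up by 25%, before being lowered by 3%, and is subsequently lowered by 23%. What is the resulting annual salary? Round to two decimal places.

£50448.85

Each change multiplies by a factor: 1.125 × 1.25 × 0.97 × 0.77 = 1.050328125.
£48031.51 × 1.050328125 = £50448.84583921875 ≈ £50448.85.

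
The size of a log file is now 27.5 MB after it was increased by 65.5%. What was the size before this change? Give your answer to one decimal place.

16.6 MB

The overall multiplier applied was 1.655.
So the original size was 27.5 ÷ 1.655 ≈ 16.6 MB.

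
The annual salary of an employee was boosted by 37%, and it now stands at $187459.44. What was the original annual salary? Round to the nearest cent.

$136831.71

The overall multiplier applied was 1.37.
So the original annual salary was $187459.44 ÷ 1.37 ≈ $136831.71.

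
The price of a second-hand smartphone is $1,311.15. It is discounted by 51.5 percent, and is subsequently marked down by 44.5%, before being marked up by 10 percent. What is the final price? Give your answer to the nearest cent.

51.5% decrease: $1,311.15 × 0.485 = $635.90775.
After the 44.5% decrease: $635.90775 × 0.555 = $352.92880125.
10% increase: $352.92880125 × 1.1 = $388.221681375 ≈ $388.22.

$388.22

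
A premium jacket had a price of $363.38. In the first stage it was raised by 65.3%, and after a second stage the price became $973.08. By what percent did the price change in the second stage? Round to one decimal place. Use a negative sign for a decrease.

After the first stage: $363.38 × 1.653 = $600.66714.
Second-stage multiplier: $973.08 ÷ $600.66714 ≈ 1.62.
That is a change of 62.0%.

62.0%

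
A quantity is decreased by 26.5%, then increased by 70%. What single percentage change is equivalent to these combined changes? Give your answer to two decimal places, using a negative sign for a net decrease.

24.95%

A 26.5% decrease multiplies by 0.735.
Then a 70% increase: 0.735 × 1.7 = 1.2495.
Overall factor 1.2495, i.e. 24.95%.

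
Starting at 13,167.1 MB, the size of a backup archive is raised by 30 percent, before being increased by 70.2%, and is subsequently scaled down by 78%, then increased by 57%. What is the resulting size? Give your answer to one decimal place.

10,062.7 MB

Each change multiplies by a factor: 1.3 × 1.702 × 0.22 × 1.57 = 0.76423204.
13,167.1 × 0.76423204 = 10062.719693884 ≈ 10,062.7.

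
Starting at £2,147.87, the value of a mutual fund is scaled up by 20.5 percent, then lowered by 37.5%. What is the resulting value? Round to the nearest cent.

20.5% increase: £2,147.87 × 1.205 = £2588.18335.
After the 37.5% decrease: £2588.18335 × 0.625 = £1617.61459375 ≈ £1,617.61.

£1,617.61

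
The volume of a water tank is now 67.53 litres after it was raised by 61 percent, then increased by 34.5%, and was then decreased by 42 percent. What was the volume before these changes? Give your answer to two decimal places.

53.77 litres

Undoing the 42% decrease: 67.53 ÷ 0.58 ≈ 116.431034.
Undoing the 34.5% increase: 116.431034 ÷ 1.345 ≈ 86.565825.
Undoing the 61% increase: 86.565825 ÷ 1.61 ≈ 53.77 litres.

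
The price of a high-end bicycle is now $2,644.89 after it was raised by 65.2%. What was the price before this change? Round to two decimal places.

$1,601.02

The overall multiplier applied was 1.652.
So the original price was $2,644.89 ÷ 1.652 ≈ $1,601.02.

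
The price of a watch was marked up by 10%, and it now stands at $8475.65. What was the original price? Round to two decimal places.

$7705.14

The overall multiplier applied was 1.1.
So the original price was $8475.65 ÷ 1.1 ≈ $7705.14.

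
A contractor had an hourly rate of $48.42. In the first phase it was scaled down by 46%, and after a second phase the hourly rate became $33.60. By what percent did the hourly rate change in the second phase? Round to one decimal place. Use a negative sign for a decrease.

28.5%

After the first phase: $48.42 × 0.54 = $26.1468.
Second-phase multiplier: $33.60 ÷ $26.1468 ≈ 1.28505.
That is a change of 28.5%.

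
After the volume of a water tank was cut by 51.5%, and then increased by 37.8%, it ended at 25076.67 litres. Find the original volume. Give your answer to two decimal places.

37521.39 litres

The overall multiplier applied was 0.485 × 1.378 = 0.66833.
So the original volume was 25076.67 ÷ 0.66833 ≈ 37521.39 litres.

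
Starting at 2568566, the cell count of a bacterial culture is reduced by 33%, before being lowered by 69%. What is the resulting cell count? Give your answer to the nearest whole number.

Each change multiplies by a factor: 0.67 × 0.31 = 0.2077.
2568566 × 0.2077 = 533491.1582 ≈ 533491.

533491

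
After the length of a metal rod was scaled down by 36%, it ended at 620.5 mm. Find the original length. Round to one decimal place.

The overall multiplier applied was 0.64.
So the original length was 620.5 ÷ 0.64 ≈ 969.5 mm.

969.5 mm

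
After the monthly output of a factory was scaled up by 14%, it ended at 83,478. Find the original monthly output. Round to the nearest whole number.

The overall multiplier applied was 1.14.
So the original monthly output was 83,478 ÷ 1.14 ≈ 73,226.

73,226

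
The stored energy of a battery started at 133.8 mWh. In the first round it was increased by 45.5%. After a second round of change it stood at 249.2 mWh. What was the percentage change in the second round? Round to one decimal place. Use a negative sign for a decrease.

After the first round: 133.8 × 1.455 = 194.679.
Second-round multiplier: 249.2 ÷ 194.679 ≈ 1.28006.
That is a change of 28.0%.

28.0%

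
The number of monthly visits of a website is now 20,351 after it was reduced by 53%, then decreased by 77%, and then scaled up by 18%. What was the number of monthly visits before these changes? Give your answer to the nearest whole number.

The overall multiplier applied was 0.47 × 0.23 × 1.18 = 0.127558.
So the original number of monthly visits was 20,351 ÷ 0.127558 ≈ 159,543.

159,543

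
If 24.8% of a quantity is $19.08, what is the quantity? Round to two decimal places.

$19.08 ÷ 0.248 ≈ $76.94.

$76.94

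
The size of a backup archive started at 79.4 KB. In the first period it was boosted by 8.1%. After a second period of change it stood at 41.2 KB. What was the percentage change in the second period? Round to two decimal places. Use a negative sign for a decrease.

-52.00%

After the first period: 79.4 × 1.081 = 85.8314.
Second-period multiplier: 41.2 ÷ 85.8314 ≈ 0.480011.
That is a change of -52.00%.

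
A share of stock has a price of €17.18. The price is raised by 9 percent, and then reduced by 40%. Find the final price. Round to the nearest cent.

€11.24

Each change multiplies by a factor: 1.09 × 0.6 = 0.654.
€17.18 × 0.654 = €11.23572 ≈ €11.24.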